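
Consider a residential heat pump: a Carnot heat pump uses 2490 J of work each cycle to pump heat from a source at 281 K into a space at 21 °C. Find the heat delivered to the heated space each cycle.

T_H = 21 °C → 21 + 273.15 = 294.15 K.
The Carnot heat-pump COP is COP_HP = T_H/(T_H − T_C) = 294.15/13.15 = 22.3688.
Q_H = COP_HP · W = 22.3688 × 2490 = 55700 J.

Q_H ≈ 55700 J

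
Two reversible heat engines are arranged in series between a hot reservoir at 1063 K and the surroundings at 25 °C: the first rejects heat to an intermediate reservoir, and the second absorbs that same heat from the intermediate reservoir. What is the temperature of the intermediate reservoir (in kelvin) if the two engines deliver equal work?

T_m ≈ 681 K

T_C = 25 °C → 25 + 273.15 = 298.15 K.
For reversible stages Q_m = Q_H·(T_m/T_H). Setting W₁ = Q_H(1 − T_m/T_H) equal to W₂ = Q_m(1 − T_C/T_m) = Q_H·(T_m − T_C)/T_H gives T_H − T_m = T_m − T_C, so T_m = (T_H + T_C)/2 = (1063.00 + 298.15)/2 = 681 K.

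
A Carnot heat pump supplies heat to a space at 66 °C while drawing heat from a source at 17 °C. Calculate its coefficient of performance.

T_H = 66 °C → 66 + 273.15 = 339.15 K.
T_C = 17 °C → 17 + 273.15 = 290.15 K.
For a reversible heat pump, COP_HP = T_H/(T_H − T_C) = 339.15/(339.15 − 290.15) = 6.92.

COP_HP ≈ 6.92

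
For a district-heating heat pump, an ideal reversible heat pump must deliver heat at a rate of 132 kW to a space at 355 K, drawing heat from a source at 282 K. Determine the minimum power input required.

Reversible heating COP: COP_HP = T_H/(T_H − T_C) = 355.00/73.00 = 4.8630.
W = Q_H/COP_HP = 132/4.8630 = 27.14 kW.

Ẇ_in ≈ 27.14 kW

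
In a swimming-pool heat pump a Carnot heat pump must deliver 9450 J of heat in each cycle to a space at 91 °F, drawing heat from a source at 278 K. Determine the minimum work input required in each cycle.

T_H = 91 °F → (91 − 32) × 5/9 = 32.78 °C = 305.93 K.
COP_HP = T_H/(T_H − T_C) = 305.93/27.93 = 10.9542.
W = Q_H/COP_HP = 9450/10.9542 = 863 J.

W_in ≈ 863 J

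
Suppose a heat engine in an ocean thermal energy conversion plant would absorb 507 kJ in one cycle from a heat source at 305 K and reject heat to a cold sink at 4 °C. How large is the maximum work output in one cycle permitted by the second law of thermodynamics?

T_C = 4 °C → 4 + 273.15 = 277.15 K.
The upper bound on efficiency is η_max = 1 − T_C/T_H = 1 − 277.15/305.00 = 0.0913.
W_max = η_max · Q_H = 0.0913 × 507 = 46.3 kJ.

W_max ≈ 46.3 kJ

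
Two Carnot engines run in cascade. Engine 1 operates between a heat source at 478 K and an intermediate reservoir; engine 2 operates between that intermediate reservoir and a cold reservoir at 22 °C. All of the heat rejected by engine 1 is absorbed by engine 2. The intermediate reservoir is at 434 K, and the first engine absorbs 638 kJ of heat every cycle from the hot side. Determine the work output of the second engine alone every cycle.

T_C = 22 °C → 22 + 273.15 = 295.15 K.
Heat entering the second stage: Q_m = Q_H·(T_m/T_H) = 638 × 434.00/478.00 = 579 kJ.
Second-stage efficiency η₂ = 1 − T_C/T_m = 1 − 295.15/434.00 = 0.3199, so W₂ = η₂·Q_m = 185 kJ.

W₂ ≈ 185 kJ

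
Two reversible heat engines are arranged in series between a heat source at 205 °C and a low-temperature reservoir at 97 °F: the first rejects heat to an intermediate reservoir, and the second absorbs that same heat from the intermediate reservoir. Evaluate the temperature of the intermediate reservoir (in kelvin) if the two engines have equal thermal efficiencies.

T_H = 205 °C → 205 + 273.15 = 478.15 K.
T_C = 97 °F → (97 − 32) × 5/9 = 36.11 °C = 309.26 K.
Equal efficiencies require 1 − T_m/T_H = 1 − T_C/T_m, i.e. T_m/T_H = T_C/T_m, so T_m = √(T_H·T_C) = √(478.15 × 309.26) = 385 K.

T_m ≈ 385 K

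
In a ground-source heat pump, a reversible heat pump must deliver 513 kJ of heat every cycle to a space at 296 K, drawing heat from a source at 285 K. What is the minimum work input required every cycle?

W_in ≈ 19.1 kJ

Reversible heating COP: COP_HP = T_H/(T_H − T_C) = 296.00/11.00 = 26.9091.
W = Q_H/COP_HP = 513/26.9091 = 19.1 kJ.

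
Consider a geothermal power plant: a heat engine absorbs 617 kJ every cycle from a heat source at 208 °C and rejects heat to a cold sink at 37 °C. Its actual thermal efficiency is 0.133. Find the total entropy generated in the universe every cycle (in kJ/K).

T_H = 208 °C → 208 + 273.15 = 481.15 K.
T_C = 37 °C → 37 + 273.15 = 310.15 K.
W = η·Q_H = 0.133 × 617 = 82.06 kJ, so Q_C = Q_H − W = 534.9 kJ.
Reservoir entropy changes: ΔS_H = −Q_H/T_H = −617/481.15 = -1.282 kJ/K and ΔS_C = +Q_C/T_C = 534.9/310.15 = 1.725 kJ/K.
ΔS_univ = −Q_H/T_H + Q_C/T_C = 0.4424 kJ/K (> 0, since η = 0.133 < η_Carnot = 0.355).

ΔS_univ ≈ 0.4424 kJ/K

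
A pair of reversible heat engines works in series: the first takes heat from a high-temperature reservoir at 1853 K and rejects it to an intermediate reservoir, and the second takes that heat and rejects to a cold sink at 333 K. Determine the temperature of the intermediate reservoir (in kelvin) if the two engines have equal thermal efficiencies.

T_m ≈ 786 K

Equal efficiencies require 1 − T_m/T_H = 1 − T_C/T_m, i.e. T_m/T_H = T_C/T_m, so T_m = √(T_H·T_C) = √(1853.00 × 333.00) = 786 K.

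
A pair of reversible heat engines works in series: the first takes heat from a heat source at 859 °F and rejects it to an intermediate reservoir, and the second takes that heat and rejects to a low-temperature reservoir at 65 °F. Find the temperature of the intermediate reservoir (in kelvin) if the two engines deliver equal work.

T_m ≈ 512 K

T_H = 859 °F → (859 − 32) × 5/9 = 459.44 °C = 732.59 K.
T_C = 65 °F → (65 − 32) × 5/9 = 18.33 °C = 291.48 K.
For reversible stages Q_m = Q_H·(T_m/T_H). Setting W₁ = Q_H(1 − T_m/T_H) equal to W₂ = Q_m(1 − T_C/T_m) = Q_H·(T_m − T_C)/T_H gives T_H − T_m = T_m − T_C, so T_m = (T_H + T_C)/2 = (732.59 + 291.48)/2 = 512 K.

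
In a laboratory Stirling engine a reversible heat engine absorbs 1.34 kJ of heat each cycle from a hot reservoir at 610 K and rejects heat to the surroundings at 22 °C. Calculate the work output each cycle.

T_C = 22 °C → 22 + 273.15 = 295.15 K.
Since the cycle is reversible, η = 1 − T_C/T_H = 1 − 295.15/610.00 = 0.5161.
W = η·Q_H = 0.5161 × 1.34 = 0.6916 kJ.

W ≈ 0.6916 kJ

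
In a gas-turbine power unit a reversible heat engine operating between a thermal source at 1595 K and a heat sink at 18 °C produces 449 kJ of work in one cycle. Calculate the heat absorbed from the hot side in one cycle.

Q_H ≈ 549.3 kJ

T_C = 18 °C → 18 + 273.15 = 291.15 K.
η_rev = 1 − T_C/T_H = 1 − 291.15/1595.00 = 0.8175.
Q_H = W/η = 449/0.8175 = 549.3 kJ.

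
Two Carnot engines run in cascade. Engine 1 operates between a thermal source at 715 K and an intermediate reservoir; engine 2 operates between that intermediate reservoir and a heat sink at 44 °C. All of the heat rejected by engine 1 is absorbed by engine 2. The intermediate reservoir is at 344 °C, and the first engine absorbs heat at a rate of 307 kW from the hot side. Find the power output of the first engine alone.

T_C = 44 °C → 44 + 273.15 = 317.15 K.
T_m = 344 °C → 344 + 273.15 = 617.15 K.
First-stage efficiency η₁ = 1 − T_m/T_H = 1 − 617.15/715.00 = 0.1369.
W₁ = η₁·Q_H = 0.1369 × 307 = 42.0 kW.

Ẇ₁ ≈ 42.0 kW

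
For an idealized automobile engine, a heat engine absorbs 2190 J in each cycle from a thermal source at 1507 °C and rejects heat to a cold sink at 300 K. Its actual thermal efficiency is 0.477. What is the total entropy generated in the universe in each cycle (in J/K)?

T_H = 1507 °C → 1507 + 273.15 = 1780.15 K.
W = η·Q_H = 0.477 × 2190 = 1045 J, so Q_C = Q_H − W = 1145 J.
Entropy balance on the reservoirs: −Q_H/T_H = -1.230 J/K, +Q_C/T_C = 3.818 J/K.
ΔS_univ = −Q_H/T_H + Q_C/T_C = 2.59 J/K (> 0, since η = 0.477 < η_Carnot = 0.831).

ΔS_univ ≈ 2.59 J/K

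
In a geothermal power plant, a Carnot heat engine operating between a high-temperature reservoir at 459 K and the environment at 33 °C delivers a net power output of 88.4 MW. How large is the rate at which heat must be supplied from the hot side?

Q̇_H ≈ 265 MW

T_C = 33 °C → 33 + 273.15 = 306.15 K.
η_rev = 1 − T_C/T_H = 1 − 306.15/459.00 = 0.3330.
Q_H = W/η = 88.4/0.3330 = 265 MW.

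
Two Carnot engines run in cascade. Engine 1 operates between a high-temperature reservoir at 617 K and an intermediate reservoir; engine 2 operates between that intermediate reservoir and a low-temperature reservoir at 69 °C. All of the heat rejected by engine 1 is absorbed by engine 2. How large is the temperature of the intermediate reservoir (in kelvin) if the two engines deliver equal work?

T_m ≈ 479.6 K

T_C = 69 °C → 69 + 273.15 = 342.15 K.
For reversible stages Q_m = Q_H·(T_m/T_H). Setting W₁ = Q_H(1 − T_m/T_H) equal to W₂ = Q_m(1 − T_C/T_m) = Q_H·(T_m − T_C)/T_H gives T_H − T_m = T_m − T_C, so T_m = (T_H + T_C)/2 = (617.00 + 342.15)/2 = 479.6 K.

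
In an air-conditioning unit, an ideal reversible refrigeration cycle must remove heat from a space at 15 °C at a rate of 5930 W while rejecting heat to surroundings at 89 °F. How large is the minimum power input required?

T_H = 89 °F → (89 − 32) × 5/9 = 31.67 °C = 304.82 K.
T_C = 15 °C → 15 + 273.15 = 288.15 K.
Carnot COP: COP_R = T_C/(T_H − T_C) = 288.15/16.67 = 17.2890.
W = Q_C/COP_R = 5930/17.2890 = 343 W.

Ẇ_in ≈ 343 W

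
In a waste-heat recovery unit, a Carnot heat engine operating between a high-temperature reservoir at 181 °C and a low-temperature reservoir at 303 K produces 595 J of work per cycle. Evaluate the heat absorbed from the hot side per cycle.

Q_H ≈ 1790 J

T_H = 181 °C → 181 + 273.15 = 454.15 K.
η_rev = 1 − T_C/T_H = 1 − 303.00/454.15 = 0.3328.
Q_H = W/η = 595/0.3328 = 1790 J.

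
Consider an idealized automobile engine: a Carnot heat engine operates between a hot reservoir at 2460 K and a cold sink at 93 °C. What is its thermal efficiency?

η ≈ 0.851

T_C = 93 °C → 93 + 273.15 = 366.15 K.
For a reversible engine, η = 1 − T_C/T_H = 1 − 366.15/2460.00 = 0.851.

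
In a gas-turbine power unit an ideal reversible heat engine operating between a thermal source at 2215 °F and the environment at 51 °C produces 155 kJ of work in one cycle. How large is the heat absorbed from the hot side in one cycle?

Q_H ≈ 198 kJ

T_H = 2215 °F → (2215 − 32) × 5/9 = 1212.78 °C = 1485.93 K.
T_C = 51 °C → 51 + 273.15 = 324.15 K.
The Carnot efficiency is η = 1 − T_C/T_H = 1 − 324.15/1485.93 = 0.7819.
Q_H = W/η = 155/0.7819 = 198 kJ.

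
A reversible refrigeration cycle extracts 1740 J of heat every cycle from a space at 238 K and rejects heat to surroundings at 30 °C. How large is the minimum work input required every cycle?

W_in ≈ 476.3 J

T_H = 30 °C → 30 + 273.15 = 303.15 K.
For a reversible refrigerator, COP_R = T_C/(T_H − T_C) = 238.00/65.15 = 3.6531.
W = Q_C/COP_R = 1740/3.6531 = 476.3 J.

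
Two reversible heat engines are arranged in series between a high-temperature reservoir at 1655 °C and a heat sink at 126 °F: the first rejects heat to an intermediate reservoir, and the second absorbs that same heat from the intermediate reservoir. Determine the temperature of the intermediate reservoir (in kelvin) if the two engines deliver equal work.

T_H = 1655 °C → 1655 + 273.15 = 1928.15 K.
T_C = 126 °F → (126 − 32) × 5/9 = 52.22 °C = 325.37 K.
For reversible stages Q_m = Q_H·(T_m/T_H). Setting W₁ = Q_H(1 − T_m/T_H) equal to W₂ = Q_m(1 − T_C/T_m) = Q_H·(T_m − T_C)/T_H gives T_H − T_m = T_m − T_C, so T_m = (T_H + T_C)/2 = (1928.15 + 325.37)/2 = 1127 K.

T_m ≈ 1127 K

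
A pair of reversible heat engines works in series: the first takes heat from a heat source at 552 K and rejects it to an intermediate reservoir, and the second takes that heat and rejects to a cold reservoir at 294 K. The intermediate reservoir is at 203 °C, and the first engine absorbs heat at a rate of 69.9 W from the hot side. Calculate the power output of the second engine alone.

T_m = 203 °C → 203 + 273.15 = 476.15 K.
Heat entering the second stage: Q_m = Q_H·(T_m/T_H) = 69.9 × 476.15/552.00 = 60.30 W.
Second-stage efficiency η₂ = 1 − T_C/T_m = 1 − 294.00/476.15 = 0.3825, so W₂ = η₂·Q_m = 23.07 W.

Ẇ₂ ≈ 23.07 W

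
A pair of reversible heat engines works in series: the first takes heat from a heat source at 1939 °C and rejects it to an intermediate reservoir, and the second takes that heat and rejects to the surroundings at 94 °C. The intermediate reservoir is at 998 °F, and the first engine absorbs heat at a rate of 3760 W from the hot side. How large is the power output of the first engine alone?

Ẇ₁ ≈ 2384 W

T_H = 1939 °C → 1939 + 273.15 = 2212.15 K.
T_C = 94 °C → 94 + 273.15 = 367.15 K.
T_m = 998 °F → (998 − 32) × 5/9 = 536.67 °C = 809.82 K.
First-stage efficiency η₁ = 1 − T_m/T_H = 1 − 809.82/2212.15 = 0.6339.
W₁ = η₁·Q_H = 0.6339 × 3760 = 2384 W.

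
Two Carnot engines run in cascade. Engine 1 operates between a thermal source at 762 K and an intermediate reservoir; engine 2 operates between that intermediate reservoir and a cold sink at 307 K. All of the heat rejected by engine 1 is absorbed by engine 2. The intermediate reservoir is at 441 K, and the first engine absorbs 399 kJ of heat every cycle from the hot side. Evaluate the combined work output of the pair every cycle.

W_total ≈ 238 kJ

Two reversible stages in series are equivalent to a single Carnot engine between T_H and T_C, so η_total = 1 − T_C/T_H = 1 − 307.00/762.00 = 0.5971.
W_total = η_total · Q_H = 0.5971 × 399 = 238 kJ.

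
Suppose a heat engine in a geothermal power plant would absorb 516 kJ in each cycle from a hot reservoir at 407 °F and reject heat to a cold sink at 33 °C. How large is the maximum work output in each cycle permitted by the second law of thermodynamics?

T_H = 407 °F → (407 − 32) × 5/9 = 208.33 °C = 481.48 K.
T_C = 33 °C → 33 + 273.15 = 306.15 K.
No engine can exceed the Carnot limit: η_max = 1 − T_C/T_H = 1 − 306.15/481.48 = 0.3642.
W_max = η_max · Q_H = 0.3642 × 516 = 188 kJ.

W_max ≈ 188 kJ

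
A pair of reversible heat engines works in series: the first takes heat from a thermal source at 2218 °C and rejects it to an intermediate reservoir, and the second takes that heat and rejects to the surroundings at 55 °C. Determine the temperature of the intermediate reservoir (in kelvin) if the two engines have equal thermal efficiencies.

T_H = 2218 °C → 2218 + 273.15 = 2491.15 K.
T_C = 55 °C → 55 + 273.15 = 328.15 K.
Equal efficiencies require 1 − T_m/T_H = 1 − T_C/T_m, i.e. T_m/T_H = T_C/T_m, so T_m = √(T_H·T_C) = √(2491.15 × 328.15) = 904 K.

T_m ≈ 904 K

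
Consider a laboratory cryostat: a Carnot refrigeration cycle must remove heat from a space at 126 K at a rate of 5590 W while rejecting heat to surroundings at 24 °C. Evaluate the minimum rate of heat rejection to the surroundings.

T_H = 24 °C → 24 + 273.15 = 297.15 K.
For a reversible cycle Q_H/Q_C = T_H/T_C, so Q_H = Q_C·T_H/T_C = 5590 × 297.15/126.00 = 13200 W.

Q̇_H ≈ 13200 W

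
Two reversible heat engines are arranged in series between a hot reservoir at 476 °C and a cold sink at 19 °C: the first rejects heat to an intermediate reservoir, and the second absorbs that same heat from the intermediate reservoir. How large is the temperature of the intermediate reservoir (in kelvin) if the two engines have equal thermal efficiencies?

T_H = 476 °C → 476 + 273.15 = 749.15 K.
T_C = 19 °C → 19 + 273.15 = 292.15 K.
Equal efficiencies require 1 − T_m/T_H = 1 − T_C/T_m, i.e. T_m/T_H = T_C/T_m, so T_m = √(T_H·T_C) = √(749.15 × 292.15) = 468 K.

T_m ≈ 468 K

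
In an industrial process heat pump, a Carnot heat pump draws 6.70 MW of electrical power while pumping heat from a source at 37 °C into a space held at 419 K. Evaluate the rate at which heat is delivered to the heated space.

Q̇_H ≈ 25.8 MW

T_C = 37 °C → 37 + 273.15 = 310.15 K.
For a reversible heat pump, COP_HP = T_H/(T_H − T_C) = 419.00/108.85 = 3.8493.
Q_H = COP_HP · W = 3.8493 × 6.70 = 25.8 MW.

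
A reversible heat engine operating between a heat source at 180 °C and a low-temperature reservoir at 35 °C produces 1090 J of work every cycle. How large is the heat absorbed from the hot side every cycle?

T_H = 180 °C → 180 + 273.15 = 453.15 K.
T_C = 35 °C → 35 + 273.15 = 308.15 K.
Since the cycle is reversible, η = 1 − T_C/T_H = 1 − 308.15/453.15 = 0.3200.
Q_H = W/η = 1090/0.3200 = 3410 J.

Q_H ≈ 3410 J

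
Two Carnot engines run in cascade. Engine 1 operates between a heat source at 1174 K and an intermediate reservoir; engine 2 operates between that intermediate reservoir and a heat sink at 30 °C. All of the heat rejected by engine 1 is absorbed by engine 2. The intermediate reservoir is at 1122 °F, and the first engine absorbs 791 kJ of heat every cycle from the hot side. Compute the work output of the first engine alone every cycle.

W₁ ≈ 199 kJ

T_C = 30 °C → 30 + 273.15 = 303.15 K.
T_m = 1122 °F → (1122 − 32) × 5/9 = 605.56 °C = 878.71 K.
First-stage efficiency η₁ = 1 − T_m/T_H = 1 − 878.71/1174.00 = 0.2515.
W₁ = η₁·Q_H = 0.2515 × 791 = 199 kJ.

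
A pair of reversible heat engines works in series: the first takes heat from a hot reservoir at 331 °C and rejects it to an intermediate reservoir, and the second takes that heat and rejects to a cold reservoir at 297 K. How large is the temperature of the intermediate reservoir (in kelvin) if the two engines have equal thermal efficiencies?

T_H = 331 °C → 331 + 273.15 = 604.15 K.
Equal efficiencies require 1 − T_m/T_H = 1 − T_C/T_m, i.e. T_m/T_H = T_C/T_m, so T_m = √(T_H·T_C) = √(604.15 × 297.00) = 424 K.

T_m ≈ 424 K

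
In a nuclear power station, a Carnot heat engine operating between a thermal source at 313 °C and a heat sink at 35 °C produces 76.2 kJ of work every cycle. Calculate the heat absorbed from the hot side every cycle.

Q_H ≈ 161 kJ

T_H = 313 °C → 313 + 273.15 = 586.15 K.
T_C = 35 °C → 35 + 273.15 = 308.15 K.
Since the cycle is reversible, η = 1 − T_C/T_H = 1 − 308.15/586.15 = 0.4743.
Q_H = W/η = 76.2/0.4743 = 161 kJ.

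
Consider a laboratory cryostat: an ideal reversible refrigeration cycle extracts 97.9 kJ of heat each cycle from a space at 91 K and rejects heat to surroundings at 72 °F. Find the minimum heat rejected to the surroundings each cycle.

Q_H ≈ 318 kJ

T_H = 72 °F → (72 − 32) × 5/9 = 22.22 °C = 295.37 K.
For a reversible cycle Q_H/Q_C = T_H/T_C, so Q_H = Q_C·T_H/T_C = 97.9 × 295.37/91.00 = 318 kJ.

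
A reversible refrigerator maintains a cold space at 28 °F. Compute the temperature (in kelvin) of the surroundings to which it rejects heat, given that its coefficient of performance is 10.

T_H ≈ 298 K

T_C = 28 °F → (28 − 32) × 5/9 = -2.22 °C = 270.93 K.
COP_R = T_C/(T_H − T_C) ⇒ T_H = T_C·(1 + 1/COP_R) = 270.93 × (1 + 1/10) = 298 K.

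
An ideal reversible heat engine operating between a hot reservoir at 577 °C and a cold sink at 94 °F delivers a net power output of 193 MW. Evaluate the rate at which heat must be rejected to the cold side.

T_H = 577 °C → 577 + 273.15 = 850.15 K.
T_C = 94 °F → (94 − 32) × 5/9 = 34.44 °C = 307.59 K.
The Carnot efficiency is η = 1 − T_C/T_H = 1 − 307.59/850.15 = 0.6382.
Since Q_C/Q_H = T_C/T_H and Q_H = W/η, Q_C = W·T_C/(T_H − T_C) = 193 × 307.59/542.56 = 109.4 MW.

Q̇_C ≈ 109.4 MW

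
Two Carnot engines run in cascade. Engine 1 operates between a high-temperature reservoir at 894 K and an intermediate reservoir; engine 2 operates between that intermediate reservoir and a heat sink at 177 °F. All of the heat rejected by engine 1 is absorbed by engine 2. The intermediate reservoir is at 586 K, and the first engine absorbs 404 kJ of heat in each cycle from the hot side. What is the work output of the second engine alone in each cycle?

W₂ ≈ 105 kJ

T_C = 177 °F → (177 − 32) × 5/9 = 80.56 °C = 353.71 K.
Heat entering the second stage: Q_m = Q_H·(T_m/T_H) = 404 × 586.00/894.00 = 265 kJ.
Second-stage efficiency η₂ = 1 − T_C/T_m = 1 − 353.71/586.00 = 0.3964, so W₂ = η₂·Q_m = 105 kJ.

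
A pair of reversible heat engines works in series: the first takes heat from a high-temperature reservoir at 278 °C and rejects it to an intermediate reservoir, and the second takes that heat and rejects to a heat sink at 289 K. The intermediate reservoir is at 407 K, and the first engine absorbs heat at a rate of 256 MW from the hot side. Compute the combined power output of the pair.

Ẇ_total ≈ 122 MW

T_H = 278 °C → 278 + 273.15 = 551.15 K.
Two reversible stages in series are equivalent to a single Carnot engine between T_H and T_C, so η_total = 1 − T_C/T_H = 1 − 289.00/551.15 = 0.4756.
W_total = η_total · Q_H = 0.4756 × 256 = 122 MW.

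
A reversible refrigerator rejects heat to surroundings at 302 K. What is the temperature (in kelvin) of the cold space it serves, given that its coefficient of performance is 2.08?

T_C ≈ 204 K

COP_R = T_C/(T_H − T_C) ⇒ T_C = T_H·COP_R/(1 + COP_R) = 302.00 × 2.08/(1 + 2.08) = 204 K.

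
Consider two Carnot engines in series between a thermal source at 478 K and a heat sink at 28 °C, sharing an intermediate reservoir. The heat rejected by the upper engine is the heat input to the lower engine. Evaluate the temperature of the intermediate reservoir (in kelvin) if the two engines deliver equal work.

T_m ≈ 389.6 K

T_C = 28 °C → 28 + 273.15 = 301.15 K.
For reversible stages Q_m = Q_H·(T_m/T_H). Setting W₁ = Q_H(1 − T_m/T_H) equal to W₂ = Q_m(1 − T_C/T_m) = Q_H·(T_m − T_C)/T_H gives T_H − T_m = T_m − T_C, so T_m = (T_H + T_C)/2 = (478.00 + 301.15)/2 = 389.6 K.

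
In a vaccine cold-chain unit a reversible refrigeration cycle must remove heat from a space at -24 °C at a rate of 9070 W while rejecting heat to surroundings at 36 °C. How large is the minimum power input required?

Ẇ_in ≈ 2180 W

T_H = 36 °C → 36 + 273.15 = 309.15 K.
T_C = -24 °C → -24 + 273.15 = 249.15 K.
The reversible coefficient of performance is COP_R = T_C/(T_H − T_C) = 249.15/60.00 = 4.1525.
W = Q_C/COP_R = 9070/4.1525 = 2180 W.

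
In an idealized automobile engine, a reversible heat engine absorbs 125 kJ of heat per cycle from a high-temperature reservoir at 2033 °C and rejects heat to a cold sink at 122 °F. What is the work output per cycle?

T_H = 2033 °C → 2033 + 273.15 = 2306.15 K.
T_C = 122 °F → (122 − 32) × 5/9 = 50.00 °C = 323.15 K.
For a reversible engine, η = 1 − T_C/T_H = 1 − 323.15/2306.15 = 0.8599.
W = η·Q_H = 0.8599 × 125 = 107 kJ.

W ≈ 107 kJ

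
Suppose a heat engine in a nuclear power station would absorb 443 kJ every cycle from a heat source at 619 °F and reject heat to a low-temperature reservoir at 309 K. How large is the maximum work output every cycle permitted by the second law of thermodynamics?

W_max ≈ 214.6 kJ

T_H = 619 °F → (619 − 32) × 5/9 = 326.11 °C = 599.26 K.
By the Carnot theorem, η_max = 1 − T_C/T_H = 1 − 309.00/599.26 = 0.4844.
W_max = η_max · Q_H = 0.4844 × 443 = 214.6 kJ.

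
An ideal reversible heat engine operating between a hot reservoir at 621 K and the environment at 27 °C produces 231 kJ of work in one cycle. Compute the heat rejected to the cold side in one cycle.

T_C = 27 °C → 27 + 273.15 = 300.15 K.
Since the cycle is reversible, η = 1 − T_C/T_H = 1 − 300.15/621.00 = 0.5167.
Since Q_C/Q_H = T_C/T_H and Q_H = W/η, Q_C = W·T_C/(T_H − T_C) = 231 × 300.15/320.85 = 216 kJ.

Q_C ≈ 216 kJ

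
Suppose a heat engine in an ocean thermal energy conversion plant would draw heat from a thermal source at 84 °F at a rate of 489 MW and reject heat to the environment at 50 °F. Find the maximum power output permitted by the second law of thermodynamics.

T_H = 84 °F → (84 − 32) × 5/9 = 28.89 °C = 302.04 K.
T_C = 50 °F → (50 − 32) × 5/9 = 10.00 °C = 283.15 K.
No engine can exceed the Carnot limit: η_max = 1 − T_C/T_H = 1 − 283.15/302.04 = 0.0625.
W_max = η_max · Q_H = 0.0625 × 489 = 30.58 MW.

Ẇ_max ≈ 30.58 MW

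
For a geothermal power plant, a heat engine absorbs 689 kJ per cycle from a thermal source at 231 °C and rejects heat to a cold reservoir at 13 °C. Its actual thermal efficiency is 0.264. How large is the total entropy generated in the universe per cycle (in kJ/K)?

ΔS_univ ≈ 0.406 kJ/K

T_H = 231 °C → 231 + 273.15 = 504.15 K.
T_C = 13 °C → 13 + 273.15 = 286.15 K.
W = η·Q_H = 0.264 × 689 = 181.9 kJ, so Q_C = Q_H − W = 507.1 kJ.
Entropy balance on the reservoirs: −Q_H/T_H = -1.367 kJ/K, +Q_C/T_C = 1.772 kJ/K.
ΔS_univ = −Q_H/T_H + Q_C/T_C = 0.406 kJ/K (> 0, since η = 0.264 < η_Carnot = 0.432).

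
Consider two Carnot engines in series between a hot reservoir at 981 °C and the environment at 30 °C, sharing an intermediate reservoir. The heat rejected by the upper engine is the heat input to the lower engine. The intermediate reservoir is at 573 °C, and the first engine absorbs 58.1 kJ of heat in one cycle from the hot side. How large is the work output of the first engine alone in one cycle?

W₁ ≈ 18.90 kJ

T_H = 981 °C → 981 + 273.15 = 1254.15 K.
T_C = 30 °C → 30 + 273.15 = 303.15 K.
T_m = 573 °C → 573 + 273.15 = 846.15 K.
First-stage efficiency η₁ = 1 − T_m/T_H = 1 − 846.15/1254.15 = 0.3253.
W₁ = η₁·Q_H = 0.3253 × 58.1 = 18.90 kJ.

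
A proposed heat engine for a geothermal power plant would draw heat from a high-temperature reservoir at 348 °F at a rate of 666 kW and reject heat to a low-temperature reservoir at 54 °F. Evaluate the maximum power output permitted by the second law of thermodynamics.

Ẇ_max ≈ 242.4 kW

T_H = 348 °F → (348 − 32) × 5/9 = 175.56 °C = 448.71 K.
T_C = 54 °F → (54 − 32) × 5/9 = 12.22 °C = 285.37 K.
By the Carnot theorem, η_max = 1 − T_C/T_H = 1 − 285.37/448.71 = 0.3640.
W_max = η_max · Q_H = 0.3640 × 666 = 242.4 kW.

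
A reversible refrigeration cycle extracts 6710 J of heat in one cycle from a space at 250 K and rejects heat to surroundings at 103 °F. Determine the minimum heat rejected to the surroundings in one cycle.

T_H = 103 °F → (103 − 32) × 5/9 = 39.44 °C = 312.59 K.
For a reversible cycle Q_H/Q_C = T_H/T_C, so Q_H = Q_C·T_H/T_C = 6710 × 312.59/250.00 = 8390 J.

Q_H ≈ 8390 J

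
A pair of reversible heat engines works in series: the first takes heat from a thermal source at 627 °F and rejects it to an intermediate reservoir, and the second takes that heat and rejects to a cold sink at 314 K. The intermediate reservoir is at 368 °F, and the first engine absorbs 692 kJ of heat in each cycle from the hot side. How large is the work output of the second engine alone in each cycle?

T_H = 627 °F → (627 − 32) × 5/9 = 330.56 °C = 603.71 K.
T_m = 368 °F → (368 − 32) × 5/9 = 186.67 °C = 459.82 K.
Heat entering the second stage: Q_m = Q_H·(T_m/T_H) = 692 × 459.82/603.71 = 527 kJ.
Second-stage efficiency η₂ = 1 − T_C/T_m = 1 − 314.00/459.82 = 0.3171, so W₂ = η₂·Q_m = 167 kJ.

W₂ ≈ 167 kJ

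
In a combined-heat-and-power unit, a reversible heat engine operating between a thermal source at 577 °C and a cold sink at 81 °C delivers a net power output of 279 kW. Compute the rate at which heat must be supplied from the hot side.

T_H = 577 °C → 577 + 273.15 = 850.15 K.
T_C = 81 °C → 81 + 273.15 = 354.15 K.
Since the cycle is reversible, η = 1 − T_C/T_H = 1 − 354.15/850.15 = 0.5834.
Q_H = W/η = 279/0.5834 = 478 kW.

Q̇_H ≈ 478 kW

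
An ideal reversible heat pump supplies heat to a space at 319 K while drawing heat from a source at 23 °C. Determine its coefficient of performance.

COP_HP ≈ 14.0

T_C = 23 °C → 23 + 273.15 = 296.15 K.
Reversible heating COP: COP_HP = T_H/(T_H − T_C) = 319.00/(319.00 − 296.15) = 14.0.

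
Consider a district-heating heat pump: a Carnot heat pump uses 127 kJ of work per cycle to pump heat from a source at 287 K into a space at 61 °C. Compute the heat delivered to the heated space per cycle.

T_H = 61 °C → 61 + 273.15 = 334.15 K.
The Carnot heat-pump COP is COP_HP = T_H/(T_H − T_C) = 334.15/47.15 = 7.0870.
Q_H = COP_HP · W = 7.0870 × 127 = 900.0 kJ.

Q_H ≈ 900.0 kJ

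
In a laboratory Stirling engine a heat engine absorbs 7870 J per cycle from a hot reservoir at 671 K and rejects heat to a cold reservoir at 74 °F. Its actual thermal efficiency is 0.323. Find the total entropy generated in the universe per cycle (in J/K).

T_C = 74 °F → (74 − 32) × 5/9 = 23.33 °C = 296.48 K.
W = η·Q_H = 0.323 × 7870 = 2542 J, so Q_C = Q_H − W = 5328 J.
The hot reservoir loses entropy Q_H/T_H = 7870/671.00 = 11.73 J/K; the cold reservoir gains Q_C/T_C = 5328/296.48 = 17.97 J/K.
ΔS_univ = −Q_H/T_H + Q_C/T_C = 6.242 J/K (> 0, since η = 0.323 < η_Carnot = 0.558).

ΔS_univ ≈ 6.242 J/K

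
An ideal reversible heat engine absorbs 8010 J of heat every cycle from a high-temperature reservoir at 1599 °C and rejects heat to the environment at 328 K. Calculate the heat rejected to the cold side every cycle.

Q_C ≈ 1400 J

T_H = 1599 °C → 1599 + 273.15 = 1872.15 K.
η_rev = 1 − T_C/T_H = 1 − 328.00/1872.15 = 0.8248.
For a reversible cycle Q_C/Q_H = T_C/T_H, so Q_C = 8010 × 328.00/1872.15 = 1400 J.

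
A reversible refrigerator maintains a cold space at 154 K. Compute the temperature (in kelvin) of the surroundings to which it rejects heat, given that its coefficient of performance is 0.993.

T_H ≈ 309 K

COP_R = T_C/(T_H − T_C) ⇒ T_H = T_C·(1 + 1/COP_R) = 154.00 × (1 + 1/0.993) = 309 K.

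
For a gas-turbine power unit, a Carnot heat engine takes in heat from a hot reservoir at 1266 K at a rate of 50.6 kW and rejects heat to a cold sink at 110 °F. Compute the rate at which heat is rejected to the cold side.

T_C = 110 °F → (110 − 32) × 5/9 = 43.33 °C = 316.48 K.
The Carnot efficiency is η = 1 − T_C/T_H = 1 − 316.48/1266.00 = 0.7500.
For a reversible cycle Q_C/Q_H = T_C/T_H, so Q_C = 50.6 × 316.48/1266.00 = 12.65 kW.

Q̇_C ≈ 12.65 kW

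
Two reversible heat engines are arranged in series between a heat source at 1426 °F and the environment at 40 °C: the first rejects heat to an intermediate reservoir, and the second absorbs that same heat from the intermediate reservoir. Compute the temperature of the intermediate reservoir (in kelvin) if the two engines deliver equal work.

T_m ≈ 680 K

T_H = 1426 °F → (1426 − 32) × 5/9 = 774.44 °C = 1047.59 K.
T_C = 40 °C → 40 + 273.15 = 313.15 K.
For reversible stages Q_m = Q_H·(T_m/T_H). Setting W₁ = Q_H(1 − T_m/T_H) equal to W₂ = Q_m(1 − T_C/T_m) = Q_H·(T_m − T_C)/T_H gives T_H − T_m = T_m − T_C, so T_m = (T_H + T_C)/2 = (1047.59 + 313.15)/2 = 680 K.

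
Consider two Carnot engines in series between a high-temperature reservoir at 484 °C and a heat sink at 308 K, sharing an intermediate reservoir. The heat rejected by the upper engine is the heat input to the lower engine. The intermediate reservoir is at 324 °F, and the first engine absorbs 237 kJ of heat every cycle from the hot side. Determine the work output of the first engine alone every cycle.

T_H = 484 °C → 484 + 273.15 = 757.15 K.
T_m = 324 °F → (324 − 32) × 5/9 = 162.22 °C = 435.37 K.
First-stage efficiency η₁ = 1 − T_m/T_H = 1 − 435.37/757.15 = 0.4250.
W₁ = η₁·Q_H = 0.4250 × 237 = 101 kJ.

W₁ ≈ 101 kJ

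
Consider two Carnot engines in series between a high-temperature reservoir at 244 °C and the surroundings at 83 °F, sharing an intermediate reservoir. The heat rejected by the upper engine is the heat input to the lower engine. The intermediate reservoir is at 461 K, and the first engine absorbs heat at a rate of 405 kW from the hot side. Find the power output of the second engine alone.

Ẇ₂ ≈ 124.9 kW

T_H = 244 °C → 244 + 273.15 = 517.15 K.
T_C = 83 °F → (83 − 32) × 5/9 = 28.33 °C = 301.48 K.
Heat entering the second stage: Q_m = Q_H·(T_m/T_H) = 405 × 461.00/517.15 = 361.0 kW.
Second-stage efficiency η₂ = 1 − T_C/T_m = 1 − 301.48/461.00 = 0.3460, so W₂ = η₂·Q_m = 124.9 kW.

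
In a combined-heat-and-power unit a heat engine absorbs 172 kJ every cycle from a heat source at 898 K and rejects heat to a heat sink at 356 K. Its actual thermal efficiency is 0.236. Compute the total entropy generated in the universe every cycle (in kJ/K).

W = η·Q_H = 0.236 × 172 = 40.59 kJ, so Q_C = Q_H − W = 131.4 kJ.
The hot reservoir loses entropy Q_H/T_H = 172/898.00 = 0.1915 kJ/K; the cold reservoir gains Q_C/T_C = 131.4/356.00 = 0.3691 kJ/K.
ΔS_univ = −Q_H/T_H + Q_C/T_C = 0.1776 kJ/K (> 0, since η = 0.236 < η_Carnot = 0.604).

ΔS_univ ≈ 0.1776 kJ/K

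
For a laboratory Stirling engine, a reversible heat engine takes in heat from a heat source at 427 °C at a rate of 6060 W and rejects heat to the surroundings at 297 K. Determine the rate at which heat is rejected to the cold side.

Q̇_C ≈ 2571 W

T_H = 427 °C → 427 + 273.15 = 700.15 K.
η_rev = 1 − T_C/T_H = 1 − 297.00/700.15 = 0.5758.
For a reversible cycle Q_C/Q_H = T_C/T_H, so Q_C = 6060 × 297.00/700.15 = 2571 W.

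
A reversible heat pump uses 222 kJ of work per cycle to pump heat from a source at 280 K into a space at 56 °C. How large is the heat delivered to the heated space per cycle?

T_H = 56 °C → 56 + 273.15 = 329.15 K.
COP_HP = T_H/(T_H − T_C) = 329.15/49.15 = 6.6968.
Q_H = COP_HP · W = 6.6968 × 222 = 1487 kJ.

Q_H ≈ 1487 kJ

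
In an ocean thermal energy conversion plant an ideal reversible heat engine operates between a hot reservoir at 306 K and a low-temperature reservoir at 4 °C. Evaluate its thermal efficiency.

η ≈ 0.09428

T_C = 4 °C → 4 + 273.15 = 277.15 K.
The Carnot efficiency is η = 1 − T_C/T_H = 1 − 277.15/306.00 = 0.09428.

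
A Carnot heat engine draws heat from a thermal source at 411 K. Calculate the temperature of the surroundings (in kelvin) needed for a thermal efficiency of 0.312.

T_C ≈ 283 K

From η = 1 − T_C/T_H, T_C = T_H·(1 − η) = 411.00 × (1 − 0.312) = 283 K.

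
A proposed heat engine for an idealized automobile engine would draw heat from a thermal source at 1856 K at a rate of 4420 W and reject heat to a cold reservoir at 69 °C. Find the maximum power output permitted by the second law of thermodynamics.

T_C = 69 °C → 69 + 273.15 = 342.15 K.
The upper bound on efficiency is η_max = 1 − T_C/T_H = 1 − 342.15/1856.00 = 0.8157.
W_max = η_max · Q_H = 0.8157 × 4420 = 3610 W.

Ẇ_max ≈ 3610 W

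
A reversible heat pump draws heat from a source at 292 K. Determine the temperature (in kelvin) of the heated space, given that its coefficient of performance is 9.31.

COP_HP = T_H/(T_H − T_C) ⇒ T_H = T_C·COP_HP/(COP_HP − 1) = 292.00 × 9.31/(9.31 − 1) = 327.1 K.

T_H ≈ 327.1 K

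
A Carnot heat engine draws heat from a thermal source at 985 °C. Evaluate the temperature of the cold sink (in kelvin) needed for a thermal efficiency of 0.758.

T_C ≈ 304 K

T_H = 985 °C → 985 + 273.15 = 1258.15 K.
From η = 1 − T_C/T_H, T_C = T_H·(1 − η) = 1258.15 × (1 − 0.758) = 304 K.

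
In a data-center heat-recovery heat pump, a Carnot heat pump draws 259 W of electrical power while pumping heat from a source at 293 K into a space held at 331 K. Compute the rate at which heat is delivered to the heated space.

COP_HP = T_H/(T_H − T_C) = 331.00/38.00 = 8.7105.
Q_H = COP_HP · W = 8.7105 × 259 = 2256 W.

Q̇_H ≈ 2256 W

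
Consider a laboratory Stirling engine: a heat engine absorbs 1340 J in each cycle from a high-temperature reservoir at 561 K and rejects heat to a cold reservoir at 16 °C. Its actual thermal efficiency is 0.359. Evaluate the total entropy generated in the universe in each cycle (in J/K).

T_C = 16 °C → 16 + 273.15 = 289.15 K.
W = η·Q_H = 0.359 × 1340 = 481.1 J, so Q_C = Q_H − W = 858.9 J.
Reservoir entropy changes: ΔS_H = −Q_H/T_H = −1340/561.00 = -2.389 J/K and ΔS_C = +Q_C/T_C = 858.9/289.15 = 2.971 J/K.
ΔS_univ = −Q_H/T_H + Q_C/T_C = 0.582 J/K (> 0, since η = 0.359 < η_Carnot = 0.485).

ΔS_univ ≈ 0.582 J/K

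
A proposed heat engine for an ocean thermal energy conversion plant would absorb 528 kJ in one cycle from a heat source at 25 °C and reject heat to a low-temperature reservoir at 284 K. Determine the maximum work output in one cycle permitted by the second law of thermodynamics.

W_max ≈ 25.1 kJ

T_H = 25 °C → 25 + 273.15 = 298.15 K.
The upper bound on efficiency is η_max = 1 − T_C/T_H = 1 − 284.00/298.15 = 0.0475.
W_max = η_max · Q_H = 0.0475 × 528 = 25.1 kJ.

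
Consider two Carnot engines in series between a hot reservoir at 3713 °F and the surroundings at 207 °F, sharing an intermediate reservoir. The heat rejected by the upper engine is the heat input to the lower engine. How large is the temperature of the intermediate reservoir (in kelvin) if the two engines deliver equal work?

T_H = 3713 °F → (3713 − 32) × 5/9 = 2045.00 °C = 2318.15 K.
T_C = 207 °F → (207 − 32) × 5/9 = 97.22 °C = 370.37 K.
For reversible stages Q_m = Q_H·(T_m/T_H). Setting W₁ = Q_H(1 − T_m/T_H) equal to W₂ = Q_m(1 − T_C/T_m) = Q_H·(T_m − T_C)/T_H gives T_H − T_m = T_m − T_C, so T_m = (T_H + T_C)/2 = (2318.15 + 370.37)/2 = 1344 K.

T_m ≈ 1344 K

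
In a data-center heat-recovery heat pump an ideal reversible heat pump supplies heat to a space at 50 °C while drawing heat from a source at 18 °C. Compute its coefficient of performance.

COP_HP ≈ 10.10

T_H = 50 °C → 50 + 273.15 = 323.15 K.
T_C = 18 °C → 18 + 273.15 = 291.15 K.
COP_HP = T_H/(T_H − T_C) = 323.15/(323.15 − 291.15) = 10.10.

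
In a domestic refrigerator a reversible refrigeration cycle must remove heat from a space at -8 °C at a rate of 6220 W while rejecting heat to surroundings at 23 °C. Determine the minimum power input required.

T_H = 23 °C → 23 + 273.15 = 296.15 K.
T_C = -8 °C → -8 + 273.15 = 265.15 K.
COP_R = T_C/(T_H − T_C) = 265.15/31.00 = 8.5532.
W = Q_C/COP_R = 6220/8.5532 = 727 W.

Ẇ_in ≈ 727 W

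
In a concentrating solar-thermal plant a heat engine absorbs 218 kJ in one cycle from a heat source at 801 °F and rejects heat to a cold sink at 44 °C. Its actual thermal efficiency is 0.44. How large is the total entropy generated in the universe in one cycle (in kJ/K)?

ΔS_univ ≈ 0.0737 kJ/K

T_H = 801 °F → (801 − 32) × 5/9 = 427.22 °C = 700.37 K.
T_C = 44 °C → 44 + 273.15 = 317.15 K.
W = η·Q_H = 0.44 × 218 = 95.92 kJ, so Q_C = Q_H − W = 122.1 kJ.
Entropy balance on the reservoirs: −Q_H/T_H = -0.3113 kJ/K, +Q_C/T_C = 0.3849 kJ/K.
ΔS_univ = −Q_H/T_H + Q_C/T_C = 0.0737 kJ/K (> 0, since η = 0.44 < η_Carnot = 0.547).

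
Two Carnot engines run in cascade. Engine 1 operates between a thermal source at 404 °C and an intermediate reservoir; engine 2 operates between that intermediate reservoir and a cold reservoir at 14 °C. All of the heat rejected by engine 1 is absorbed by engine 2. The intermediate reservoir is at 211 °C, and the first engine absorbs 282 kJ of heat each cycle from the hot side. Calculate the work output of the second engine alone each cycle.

W₂ ≈ 82.04 kJ

T_H = 404 °C → 404 + 273.15 = 677.15 K.
T_C = 14 °C → 14 + 273.15 = 287.15 K.
T_m = 211 °C → 211 + 273.15 = 484.15 K.
Heat entering the second stage: Q_m = Q_H·(T_m/T_H) = 282 × 484.15/677.15 = 201.6 kJ.
Second-stage efficiency η₂ = 1 − T_C/T_m = 1 − 287.15/484.15 = 0.4069, so W₂ = η₂·Q_m = 82.04 kJ.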